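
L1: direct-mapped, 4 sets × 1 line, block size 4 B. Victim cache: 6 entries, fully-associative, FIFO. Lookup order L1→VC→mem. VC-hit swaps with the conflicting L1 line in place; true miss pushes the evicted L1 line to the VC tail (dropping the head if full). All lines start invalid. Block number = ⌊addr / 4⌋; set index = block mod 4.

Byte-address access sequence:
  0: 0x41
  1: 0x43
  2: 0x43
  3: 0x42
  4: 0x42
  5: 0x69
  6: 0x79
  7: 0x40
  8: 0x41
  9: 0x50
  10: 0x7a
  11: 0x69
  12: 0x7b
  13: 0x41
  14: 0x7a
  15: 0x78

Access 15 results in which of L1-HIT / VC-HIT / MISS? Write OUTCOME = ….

0: 0x41 (blk 16, set 0) → MISS  vc=[]
1: 0x43 (blk 16, set 0) → L1-HIT  vc=[]
2: 0x43 (blk 16, set 0) → L1-HIT  vc=[]
3: 0x42 (blk 16, set 0) → L1-HIT  vc=[]
4: 0x42 (blk 16, set 0) → L1-HIT  vc=[]
5: 0x69 (blk 26, set 2) → MISS  vc=[]
6: 0x79 (blk 30, set 2) → MISS  vc=[26]
7: 0x40 (blk 16, set 0) → L1-HIT  vc=[26]
8: 0x41 (blk 16, set 0) → L1-HIT  vc=[26]
9: 0x50 (blk 20, set 0) → MISS  vc=[26, 16]
10: 0x7a (blk 30, set 2) → L1-HIT  vc=[26, 16]
11: 0x69 (blk 26, set 2) → VC-HIT  vc=[30, 16]
12: 0x7b (blk 30, set 2) → VC-HIT  vc=[26, 16]
13: 0x41 (blk 16, set 0) → VC-HIT  vc=[26, 20]
14: 0x7a (blk 30, set 2) → L1-HIT  vc=[26, 20]
15: 0x78 (blk 30, set 2) → L1-HIT  vc=[26, 20]

OUTCOME = L1-HIT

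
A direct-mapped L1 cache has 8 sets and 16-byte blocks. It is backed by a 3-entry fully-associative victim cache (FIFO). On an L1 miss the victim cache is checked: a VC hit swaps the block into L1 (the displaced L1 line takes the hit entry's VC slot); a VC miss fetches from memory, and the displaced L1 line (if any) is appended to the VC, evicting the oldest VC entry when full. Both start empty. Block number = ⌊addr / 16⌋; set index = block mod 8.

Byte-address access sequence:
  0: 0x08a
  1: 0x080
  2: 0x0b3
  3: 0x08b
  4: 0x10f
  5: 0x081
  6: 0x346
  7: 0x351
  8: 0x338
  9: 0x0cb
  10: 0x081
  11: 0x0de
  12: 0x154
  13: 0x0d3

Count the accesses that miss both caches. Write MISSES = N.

MISSES = 9

0: 0x8a (blk 8, set 0) → MISS  vc=[]
1: 0x80 (blk 8, set 0) → L1-HIT  vc=[]
2: 0xb3 (blk 11, set 3) → MISS  vc=[]
3: 0x8b (blk 8, set 0) → L1-HIT  vc=[]
4: 0x10f (blk 16, set 0) → MISS  vc=[8]
5: 0x81 (blk 8, set 0) → VC-HIT  vc=[16]
6: 0x346 (blk 52, set 4) → MISS  vc=[16]
7: 0x351 (blk 53, set 5) → MISS  vc=[16]
8: 0x338 (blk 51, set 3) → MISS  vc=[16, 11]
9: 0xcb (blk 12, set 4) → MISS  vc=[16, 11, 52]
10: 0x81 (blk 8, set 0) → L1-HIT  vc=[16, 11, 52]
11: 0xde (blk 13, set 5) → MISS  vc=[11, 52, 53]
12: 0x154 (blk 21, set 5) → MISS  vc=[52, 53, 13]
13: 0xd3 (blk 13, set 5) → VC-HIT  vc=[52, 53, 21]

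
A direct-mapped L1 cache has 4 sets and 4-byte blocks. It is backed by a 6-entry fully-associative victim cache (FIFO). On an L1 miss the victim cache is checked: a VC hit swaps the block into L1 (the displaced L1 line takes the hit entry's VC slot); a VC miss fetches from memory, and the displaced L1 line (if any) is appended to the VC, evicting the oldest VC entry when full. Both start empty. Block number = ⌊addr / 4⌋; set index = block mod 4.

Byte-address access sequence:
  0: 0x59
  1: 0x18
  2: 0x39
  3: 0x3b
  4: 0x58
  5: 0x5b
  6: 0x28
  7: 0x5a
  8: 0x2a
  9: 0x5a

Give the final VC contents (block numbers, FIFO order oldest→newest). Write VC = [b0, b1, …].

VC = [14, 6, 10]

#0 0x59→b22/s2 MISS; vc=[]
#1 0x18→b6/s2 MISS; vc=[22]
#2 0x39→b14/s2 MISS; vc=[22,6]
#3 0x3b→b14/s2 L1-HIT; vc=[22,6]
#4 0x58→b22/s2 VC-HIT; vc=[14,6]
#5 0x5b→b22/s2 L1-HIT; vc=[14,6]
#6 0x28→b10/s2 MISS; vc=[14,6,22]
#7 0x5a→b22/s2 VC-HIT; vc=[14,6,10]
#8 0x2a→b10/s2 VC-HIT; vc=[14,6,22]
#9 0x5a→b22/s2 VC-HIT; vc=[14,6,10]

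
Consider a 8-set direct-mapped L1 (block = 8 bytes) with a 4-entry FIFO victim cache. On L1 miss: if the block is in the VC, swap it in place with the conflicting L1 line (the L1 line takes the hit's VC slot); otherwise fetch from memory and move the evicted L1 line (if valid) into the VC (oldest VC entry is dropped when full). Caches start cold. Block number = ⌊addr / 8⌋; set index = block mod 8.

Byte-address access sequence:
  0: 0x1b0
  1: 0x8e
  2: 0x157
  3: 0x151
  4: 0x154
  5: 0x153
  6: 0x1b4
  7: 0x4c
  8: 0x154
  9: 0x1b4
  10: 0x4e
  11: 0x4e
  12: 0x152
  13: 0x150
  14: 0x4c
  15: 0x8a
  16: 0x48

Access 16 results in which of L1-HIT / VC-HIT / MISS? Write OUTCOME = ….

OUTCOME = VC-HIT

0: 0x1b0 (blk 54, set 6) → MISS  vc=[]
1: 0x8e (blk 17, set 1) → MISS  vc=[]
2: 0x157 (blk 42, set 2) → MISS  vc=[]
3: 0x151 (blk 42, set 2) → L1-HIT  vc=[]
4: 0x154 (blk 42, set 2) → L1-HIT  vc=[]
5: 0x153 (blk 42, set 2) → L1-HIT  vc=[]
6: 0x1b4 (blk 54, set 6) → L1-HIT  vc=[]
7: 0x4c (blk 9, set 1) → MISS  vc=[17]
8: 0x154 (blk 42, set 2) → L1-HIT  vc=[17]
9: 0x1b4 (blk 54, set 6) → L1-HIT  vc=[17]
10: 0x4e (blk 9, set 1) → L1-HIT  vc=[17]
11: 0x4e (blk 9, set 1) → L1-HIT  vc=[17]
12: 0x152 (blk 42, set 2) → L1-HIT  vc=[17]
13: 0x150 (blk 42, set 2) → L1-HIT  vc=[17]
14: 0x4c (blk 9, set 1) → L1-HIT  vc=[17]
15: 0x8a (blk 17, set 1) → VC-HIT  vc=[9]
16: 0x48 (blk 9, set 1) → VC-HIT  vc=[17]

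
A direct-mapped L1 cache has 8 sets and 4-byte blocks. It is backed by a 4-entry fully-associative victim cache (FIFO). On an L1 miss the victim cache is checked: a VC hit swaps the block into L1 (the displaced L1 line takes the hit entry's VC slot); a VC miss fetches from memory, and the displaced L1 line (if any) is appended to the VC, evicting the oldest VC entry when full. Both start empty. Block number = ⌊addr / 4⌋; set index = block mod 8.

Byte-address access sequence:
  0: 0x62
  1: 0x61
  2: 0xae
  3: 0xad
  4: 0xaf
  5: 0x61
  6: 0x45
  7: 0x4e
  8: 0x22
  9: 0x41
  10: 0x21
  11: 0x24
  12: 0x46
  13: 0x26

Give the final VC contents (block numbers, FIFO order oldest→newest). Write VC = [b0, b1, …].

  [0] addr=0x62 blk=24 s=0: MISS | VC []
  [1] addr=0x61 blk=24 s=0: L1-HIT | VC []
  [2] addr=0xae blk=43 s=3: MISS | VC []
  [3] addr=0xad blk=43 s=3: L1-HIT | VC []
  [4] addr=0xaf blk=43 s=3: L1-HIT | VC []
  [5] addr=0x61 blk=24 s=0: L1-HIT | VC []
  [6] addr=0x45 blk=17 s=1: MISS | VC []
  [7] addr=0x4e blk=19 s=3: MISS | VC [43]
  [8] addr=0x22 blk=8 s=0: MISS | VC [43, 24]
  [9] addr=0x41 blk=16 s=0: MISS | VC [43, 24, 8]
  [10] addr=0x21 blk=8 s=0: VC-HIT | VC [43, 24, 16]
  [11] addr=0x24 blk=9 s=1: MISS | VC [43, 24, 16, 17]
  [12] addr=0x46 blk=17 s=1: VC-HIT | VC [43, 24, 16, 9]
  [13] addr=0x26 blk=9 s=1: VC-HIT | VC [43, 24, 16, 17]

VC = [43, 24, 16, 17]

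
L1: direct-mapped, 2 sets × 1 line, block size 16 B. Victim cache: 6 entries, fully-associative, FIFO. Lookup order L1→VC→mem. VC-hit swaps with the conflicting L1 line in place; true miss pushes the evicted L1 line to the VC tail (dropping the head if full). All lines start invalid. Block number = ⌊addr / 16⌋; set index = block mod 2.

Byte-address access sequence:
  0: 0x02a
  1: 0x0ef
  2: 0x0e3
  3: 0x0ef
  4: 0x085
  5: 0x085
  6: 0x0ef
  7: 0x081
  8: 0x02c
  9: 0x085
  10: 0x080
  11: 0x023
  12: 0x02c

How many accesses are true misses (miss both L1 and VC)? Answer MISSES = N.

MISSES = 3

0: 0x2a (blk 2, set 0) → MISS  vc=[]
1: 0xef (blk 14, set 0) → MISS  vc=[2]
2: 0xe3 (blk 14, set 0) → L1-HIT  vc=[2]
3: 0xef (blk 14, set 0) → L1-HIT  vc=[2]
4: 0x85 (blk 8, set 0) → MISS  vc=[2, 14]
5: 0x85 (blk 8, set 0) → L1-HIT  vc=[2, 14]
6: 0xef (blk 14, set 0) → VC-HIT  vc=[2, 8]
7: 0x81 (blk 8, set 0) → VC-HIT  vc=[2, 14]
8: 0x2c (blk 2, set 0) → VC-HIT  vc=[8, 14]
9: 0x85 (blk 8, set 0) → VC-HIT  vc=[2, 14]
10: 0x80 (blk 8, set 0) → L1-HIT  vc=[2, 14]
11: 0x23 (blk 2, set 0) → VC-HIT  vc=[8, 14]
12: 0x2c (blk 2, set 0) → L1-HIT  vc=[8, 14]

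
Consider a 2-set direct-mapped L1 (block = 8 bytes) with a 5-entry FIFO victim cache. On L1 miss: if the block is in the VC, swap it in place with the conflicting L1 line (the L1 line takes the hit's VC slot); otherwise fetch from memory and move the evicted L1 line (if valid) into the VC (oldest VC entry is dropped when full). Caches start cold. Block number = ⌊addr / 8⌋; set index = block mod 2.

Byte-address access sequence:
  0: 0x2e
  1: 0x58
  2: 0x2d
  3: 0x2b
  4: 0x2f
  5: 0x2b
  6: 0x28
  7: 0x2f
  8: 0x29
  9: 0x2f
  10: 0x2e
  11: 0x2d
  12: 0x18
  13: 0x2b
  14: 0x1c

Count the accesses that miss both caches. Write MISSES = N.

MISSES = 3

0: 0x2e (blk 5, set 1) → MISS  vc=[]
1: 0x58 (blk 11, set 1) → MISS  vc=[5]
2: 0x2d (blk 5, set 1) → VC-HIT  vc=[11]
3: 0x2b (blk 5, set 1) → L1-HIT  vc=[11]
4: 0x2f (blk 5, set 1) → L1-HIT  vc=[11]
5: 0x2b (blk 5, set 1) → L1-HIT  vc=[11]
6: 0x28 (blk 5, set 1) → L1-HIT  vc=[11]
7: 0x2f (blk 5, set 1) → L1-HIT  vc=[11]
8: 0x29 (blk 5, set 1) → L1-HIT  vc=[11]
9: 0x2f (blk 5, set 1) → L1-HIT  vc=[11]
10: 0x2e (blk 5, set 1) → L1-HIT  vc=[11]
11: 0x2d (blk 5, set 1) → L1-HIT  vc=[11]
12: 0x18 (blk 3, set 1) → MISS  vc=[11, 5]
13: 0x2b (blk 5, set 1) → VC-HIT  vc=[11, 3]
14: 0x1c (blk 3, set 1) → VC-HIT  vc=[11, 5]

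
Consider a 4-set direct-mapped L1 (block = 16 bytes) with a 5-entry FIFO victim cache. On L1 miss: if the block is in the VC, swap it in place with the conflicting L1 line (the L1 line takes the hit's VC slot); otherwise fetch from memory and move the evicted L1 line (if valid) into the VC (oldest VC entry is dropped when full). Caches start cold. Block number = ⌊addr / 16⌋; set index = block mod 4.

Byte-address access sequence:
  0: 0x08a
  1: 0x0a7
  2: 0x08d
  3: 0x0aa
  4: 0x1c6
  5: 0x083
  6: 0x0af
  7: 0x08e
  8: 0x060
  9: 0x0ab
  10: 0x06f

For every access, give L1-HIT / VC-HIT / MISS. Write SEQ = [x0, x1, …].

  [0] addr=0x8a blk=8 s=0: MISS | VC []
  [1] addr=0xa7 blk=10 s=2: MISS | VC []
  [2] addr=0x8d blk=8 s=0: L1-HIT | VC []
  [3] addr=0xaa blk=10 s=2: L1-HIT | VC []
  [4] addr=0x1c6 blk=28 s=0: MISS | VC [8]
  [5] addr=0x83 blk=8 s=0: VC-HIT | VC [28]
  [6] addr=0xaf blk=10 s=2: L1-HIT | VC [28]
  [7] addr=0x8e blk=8 s=0: L1-HIT | VC [28]
  [8] addr=0x60 blk=6 s=2: MISS | VC [28, 10]
  [9] addr=0xab blk=10 s=2: VC-HIT | VC [28, 6]
  [10] addr=0x6f blk=6 s=2: VC-HIT | VC [28, 10]

SEQ = [MISS, MISS, L1-HIT, L1-HIT, MISS, VC-HIT, L1-HIT, L1-HIT, MISS, VC-HIT, VC-HIT]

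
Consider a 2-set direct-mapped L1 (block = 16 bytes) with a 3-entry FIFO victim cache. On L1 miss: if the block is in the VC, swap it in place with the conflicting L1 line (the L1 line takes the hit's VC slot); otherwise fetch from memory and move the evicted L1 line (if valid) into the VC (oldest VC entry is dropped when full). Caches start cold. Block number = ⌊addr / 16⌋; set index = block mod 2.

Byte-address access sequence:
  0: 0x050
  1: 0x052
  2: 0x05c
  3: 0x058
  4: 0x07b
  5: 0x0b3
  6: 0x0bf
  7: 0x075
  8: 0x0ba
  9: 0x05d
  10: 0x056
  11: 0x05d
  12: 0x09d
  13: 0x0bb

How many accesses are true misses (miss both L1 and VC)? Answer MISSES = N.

MISSES = 4

  [0] addr=0x50 blk=5 s=1: MISS | VC []
  [1] addr=0x52 blk=5 s=1: L1-HIT | VC []
  [2] addr=0x5c blk=5 s=1: L1-HIT | VC []
  [3] addr=0x58 blk=5 s=1: L1-HIT | VC []
  [4] addr=0x7b blk=7 s=1: MISS | VC [5]
  [5] addr=0xb3 blk=11 s=1: MISS | VC [5, 7]
  [6] addr=0xbf blk=11 s=1: L1-HIT | VC [5, 7]
  [7] addr=0x75 blk=7 s=1: VC-HIT | VC [5, 11]
  [8] addr=0xba blk=11 s=1: VC-HIT | VC [5, 7]
  [9] addr=0x5d blk=5 s=1: VC-HIT | VC [11, 7]
  [10] addr=0x56 blk=5 s=1: L1-HIT | VC [11, 7]
  [11] addr=0x5d blk=5 s=1: L1-HIT | VC [11, 7]
  [12] addr=0x9d blk=9 s=1: MISS | VC [11, 7, 5]
  [13] addr=0xbb blk=11 s=1: VC-HIT | VC [9, 7, 5]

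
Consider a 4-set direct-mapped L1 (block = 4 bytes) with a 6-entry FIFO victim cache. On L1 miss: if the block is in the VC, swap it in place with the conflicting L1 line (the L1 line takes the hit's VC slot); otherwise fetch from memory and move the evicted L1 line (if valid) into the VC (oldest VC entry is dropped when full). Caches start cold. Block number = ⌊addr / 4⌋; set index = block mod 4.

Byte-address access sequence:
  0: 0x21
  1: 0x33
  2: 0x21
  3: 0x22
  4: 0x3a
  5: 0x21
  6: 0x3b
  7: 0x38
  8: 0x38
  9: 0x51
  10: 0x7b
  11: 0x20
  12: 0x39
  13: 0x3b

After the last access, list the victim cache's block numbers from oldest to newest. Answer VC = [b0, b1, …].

0: 0x21 (blk 8, set 0) → MISS  vc=[]
1: 0x33 (blk 12, set 0) → MISS  vc=[8]
2: 0x21 (blk 8, set 0) → VC-HIT  vc=[12]
3: 0x22 (blk 8, set 0) → L1-HIT  vc=[12]
4: 0x3a (blk 14, set 2) → MISS  vc=[12]
5: 0x21 (blk 8, set 0) → L1-HIT  vc=[12]
6: 0x3b (blk 14, set 2) → L1-HIT  vc=[12]
7: 0x38 (blk 14, set 2) → L1-HIT  vc=[12]
8: 0x38 (blk 14, set 2) → L1-HIT  vc=[12]
9: 0x51 (blk 20, set 0) → MISS  vc=[12, 8]
10: 0x7b (blk 30, set 2) → MISS  vc=[12, 8, 14]
11: 0x20 (blk 8, set 0) → VC-HIT  vc=[12, 20, 14]
12: 0x39 (blk 14, set 2) → VC-HIT  vc=[12, 20, 30]
13: 0x3b (blk 14, set 2) → L1-HIT  vc=[12, 20, 30]

VC = [12, 20, 30]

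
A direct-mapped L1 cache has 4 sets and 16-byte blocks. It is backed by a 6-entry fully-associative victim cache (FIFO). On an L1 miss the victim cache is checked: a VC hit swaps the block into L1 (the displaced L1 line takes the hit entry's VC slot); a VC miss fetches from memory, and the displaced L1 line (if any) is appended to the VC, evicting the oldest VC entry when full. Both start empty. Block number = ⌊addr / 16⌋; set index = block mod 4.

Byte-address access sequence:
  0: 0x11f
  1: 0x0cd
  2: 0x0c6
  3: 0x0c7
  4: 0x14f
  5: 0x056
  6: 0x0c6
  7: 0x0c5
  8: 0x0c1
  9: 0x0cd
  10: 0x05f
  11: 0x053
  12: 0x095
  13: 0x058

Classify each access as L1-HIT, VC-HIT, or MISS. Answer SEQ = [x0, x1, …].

SEQ = [MISS, MISS, L1-HIT, L1-HIT, MISS, MISS, VC-HIT, L1-HIT, L1-HIT, L1-HIT, L1-HIT, L1-HIT, MISS, VC-HIT]

0: 0x11f (blk 17, set 1) → MISS  vc=[]
1: 0xcd (blk 12, set 0) → MISS  vc=[]
2: 0xc6 (blk 12, set 0) → L1-HIT  vc=[]
3: 0xc7 (blk 12, set 0) → L1-HIT  vc=[]
4: 0x14f (blk 20, set 0) → MISS  vc=[12]
5: 0x56 (blk 5, set 1) → MISS  vc=[12, 17]
6: 0xc6 (blk 12, set 0) → VC-HIT  vc=[20, 17]
7: 0xc5 (blk 12, set 0) → L1-HIT  vc=[20, 17]
8: 0xc1 (blk 12, set 0) → L1-HIT  vc=[20, 17]
9: 0xcd (blk 12, set 0) → L1-HIT  vc=[20, 17]
10: 0x5f (blk 5, set 1) → L1-HIT  vc=[20, 17]
11: 0x53 (blk 5, set 1) → L1-HIT  vc=[20, 17]
12: 0x95 (blk 9, set 1) → MISS  vc=[20, 17, 5]
13: 0x58 (blk 5, set 1) → VC-HIT  vc=[20, 17, 9]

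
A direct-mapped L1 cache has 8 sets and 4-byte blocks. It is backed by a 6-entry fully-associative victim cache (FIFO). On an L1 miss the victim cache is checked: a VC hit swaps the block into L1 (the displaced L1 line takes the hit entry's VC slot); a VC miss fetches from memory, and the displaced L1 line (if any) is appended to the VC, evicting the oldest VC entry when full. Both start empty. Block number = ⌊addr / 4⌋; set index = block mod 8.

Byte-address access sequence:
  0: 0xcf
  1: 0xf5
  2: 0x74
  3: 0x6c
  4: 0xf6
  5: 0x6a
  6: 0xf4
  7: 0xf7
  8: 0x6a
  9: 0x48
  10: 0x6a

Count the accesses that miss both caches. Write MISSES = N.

MISSES = 6

0: 0xcf (blk 51, set 3) → MISS  vc=[]
1: 0xf5 (blk 61, set 5) → MISS  vc=[]
2: 0x74 (blk 29, set 5) → MISS  vc=[61]
3: 0x6c (blk 27, set 3) → MISS  vc=[61, 51]
4: 0xf6 (blk 61, set 5) → VC-HIT  vc=[29, 51]
5: 0x6a (blk 26, set 2) → MISS  vc=[29, 51]
6: 0xf4 (blk 61, set 5) → L1-HIT  vc=[29, 51]
7: 0xf7 (blk 61, set 5) → L1-HIT  vc=[29, 51]
8: 0x6a (blk 26, set 2) → L1-HIT  vc=[29, 51]
9: 0x48 (blk 18, set 2) → MISS  vc=[29, 51, 26]
10: 0x6a (blk 26, set 2) → VC-HIT  vc=[29, 51, 18]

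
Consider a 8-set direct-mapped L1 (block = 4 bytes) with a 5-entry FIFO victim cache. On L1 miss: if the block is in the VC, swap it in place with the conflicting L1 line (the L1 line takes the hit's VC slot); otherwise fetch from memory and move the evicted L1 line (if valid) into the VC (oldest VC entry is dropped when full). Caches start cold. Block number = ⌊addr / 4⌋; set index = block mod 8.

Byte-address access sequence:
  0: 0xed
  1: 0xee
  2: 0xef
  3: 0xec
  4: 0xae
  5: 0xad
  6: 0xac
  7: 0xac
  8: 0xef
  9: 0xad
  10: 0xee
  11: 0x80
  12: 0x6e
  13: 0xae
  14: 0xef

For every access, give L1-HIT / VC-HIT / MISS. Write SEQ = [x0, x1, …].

  [0] addr=0xed blk=59 s=3: MISS | VC []
  [1] addr=0xee blk=59 s=3: L1-HIT | VC []
  [2] addr=0xef blk=59 s=3: L1-HIT | VC []
  [3] addr=0xec blk=59 s=3: L1-HIT | VC []
  [4] addr=0xae blk=43 s=3: MISS | VC [59]
  [5] addr=0xad blk=43 s=3: L1-HIT | VC [59]
  [6] addr=0xac blk=43 s=3: L1-HIT | VC [59]
  [7] addr=0xac blk=43 s=3: L1-HIT | VC [59]
  [8] addr=0xef blk=59 s=3: VC-HIT | VC [43]
  [9] addr=0xad blk=43 s=3: VC-HIT | VC [59]
  [10] addr=0xee blk=59 s=3: VC-HIT | VC [43]
  [11] addr=0x80 blk=32 s=0: MISS | VC [43]
  [12] addr=0x6e blk=27 s=3: MISS | VC [43, 59]
  [13] addr=0xae blk=43 s=3: VC-HIT | VC [27, 59]
  [14] addr=0xef blk=59 s=3: VC-HIT | VC [27, 43]

SEQ = [MISS, L1-HIT, L1-HIT, L1-HIT, MISS, L1-HIT, L1-HIT, L1-HIT, VC-HIT, VC-HIT, VC-HIT, MISS, MISS, VC-HIT, VC-HIT]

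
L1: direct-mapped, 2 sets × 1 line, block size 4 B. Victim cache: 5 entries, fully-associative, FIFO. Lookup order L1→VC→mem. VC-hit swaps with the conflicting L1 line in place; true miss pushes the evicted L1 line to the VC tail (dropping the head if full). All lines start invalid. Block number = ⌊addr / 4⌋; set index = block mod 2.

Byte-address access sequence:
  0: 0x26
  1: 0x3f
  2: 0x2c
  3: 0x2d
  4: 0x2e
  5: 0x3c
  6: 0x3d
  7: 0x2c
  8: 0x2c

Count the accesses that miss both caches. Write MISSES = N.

#0 0x26→b9/s1 MISS; vc=[]
#1 0x3f→b15/s1 MISS; vc=[9]
#2 0x2c→b11/s1 MISS; vc=[9,15]
#3 0x2d→b11/s1 L1-HIT; vc=[9,15]
#4 0x2e→b11/s1 L1-HIT; vc=[9,15]
#5 0x3c→b15/s1 VC-HIT; vc=[9,11]
#6 0x3d→b15/s1 L1-HIT; vc=[9,11]
#7 0x2c→b11/s1 VC-HIT; vc=[9,15]
#8 0x2c→b11/s1 L1-HIT; vc=[9,15]

MISSES = 3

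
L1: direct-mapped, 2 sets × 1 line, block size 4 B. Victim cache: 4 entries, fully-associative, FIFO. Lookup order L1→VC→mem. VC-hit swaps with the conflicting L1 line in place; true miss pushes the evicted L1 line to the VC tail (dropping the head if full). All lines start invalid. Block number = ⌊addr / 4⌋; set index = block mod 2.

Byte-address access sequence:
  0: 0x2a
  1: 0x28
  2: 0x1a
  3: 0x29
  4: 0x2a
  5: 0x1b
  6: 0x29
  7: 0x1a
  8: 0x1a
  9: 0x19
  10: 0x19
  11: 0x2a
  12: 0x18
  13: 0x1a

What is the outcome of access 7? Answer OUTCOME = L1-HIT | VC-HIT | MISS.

OUTCOME = VC-HIT

  [0] addr=0x2a blk=10 s=0: MISS | VC []
  [1] addr=0x28 blk=10 s=0: L1-HIT | VC []
  [2] addr=0x1a blk=6 s=0: MISS | VC [10]
  [3] addr=0x29 blk=10 s=0: VC-HIT | VC [6]
  [4] addr=0x2a blk=10 s=0: L1-HIT | VC [6]
  [5] addr=0x1b blk=6 s=0: VC-HIT | VC [10]
  [6] addr=0x29 blk=10 s=0: VC-HIT | VC [6]
  [7] addr=0x1a blk=6 s=0: VC-HIT | VC [10]
  [8] addr=0x1a blk=6 s=0: L1-HIT | VC [10]
  [9] addr=0x19 blk=6 s=0: L1-HIT | VC [10]
  [10] addr=0x19 blk=6 s=0: L1-HIT | VC [10]
  [11] addr=0x2a blk=10 s=0: VC-HIT | VC [6]
  [12] addr=0x18 blk=6 s=0: VC-HIT | VC [10]
  [13] addr=0x1a blk=6 s=0: L1-HIT | VC [10]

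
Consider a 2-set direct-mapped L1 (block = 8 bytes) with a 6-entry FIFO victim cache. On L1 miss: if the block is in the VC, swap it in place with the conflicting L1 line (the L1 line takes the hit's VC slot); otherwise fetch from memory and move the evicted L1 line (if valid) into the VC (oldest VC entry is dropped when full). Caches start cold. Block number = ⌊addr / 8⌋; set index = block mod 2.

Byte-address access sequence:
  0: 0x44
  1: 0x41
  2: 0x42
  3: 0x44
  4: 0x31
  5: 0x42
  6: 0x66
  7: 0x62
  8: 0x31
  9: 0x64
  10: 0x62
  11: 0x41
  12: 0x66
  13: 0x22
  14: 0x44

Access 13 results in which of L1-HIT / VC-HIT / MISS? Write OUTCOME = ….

  [0] addr=0x44 blk=8 s=0: MISS | VC []
  [1] addr=0x41 blk=8 s=0: L1-HIT | VC []
  [2] addr=0x42 blk=8 s=0: L1-HIT | VC []
  [3] addr=0x44 blk=8 s=0: L1-HIT | VC []
  [4] addr=0x31 blk=6 s=0: MISS | VC [8]
  [5] addr=0x42 blk=8 s=0: VC-HIT | VC [6]
  [6] addr=0x66 blk=12 s=0: MISS | VC [6, 8]
  [7] addr=0x62 blk=12 s=0: L1-HIT | VC [6, 8]
  [8] addr=0x31 blk=6 s=0: VC-HIT | VC [12, 8]
  [9] addr=0x64 blk=12 s=0: VC-HIT | VC [6, 8]
  [10] addr=0x62 blk=12 s=0: L1-HIT | VC [6, 8]
  [11] addr=0x41 blk=8 s=0: VC-HIT | VC [6, 12]
  [12] addr=0x66 blk=12 s=0: VC-HIT | VC [6, 8]
  [13] addr=0x22 blk=4 s=0: MISS | VC [6, 8, 12]
  [14] addr=0x44 blk=8 s=0: VC-HIT | VC [6, 4, 12]

OUTCOME = MISS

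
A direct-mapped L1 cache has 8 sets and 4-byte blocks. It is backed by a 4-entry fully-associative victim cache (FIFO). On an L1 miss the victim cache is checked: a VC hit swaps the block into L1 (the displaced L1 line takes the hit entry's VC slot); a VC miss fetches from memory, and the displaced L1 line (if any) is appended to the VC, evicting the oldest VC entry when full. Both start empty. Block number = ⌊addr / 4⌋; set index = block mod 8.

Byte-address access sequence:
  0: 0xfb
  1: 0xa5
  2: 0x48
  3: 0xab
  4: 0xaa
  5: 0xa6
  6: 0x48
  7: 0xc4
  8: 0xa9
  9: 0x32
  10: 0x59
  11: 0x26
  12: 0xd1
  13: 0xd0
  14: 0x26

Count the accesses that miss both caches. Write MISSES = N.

  [0] addr=0xfb blk=62 s=6: MISS | VC []
  [1] addr=0xa5 blk=41 s=1: MISS | VC []
  [2] addr=0x48 blk=18 s=2: MISS | VC []
  [3] addr=0xab blk=42 s=2: MISS | VC [18]
  [4] addr=0xaa blk=42 s=2: L1-HIT | VC [18]
  [5] addr=0xa6 blk=41 s=1: L1-HIT | VC [18]
  [6] addr=0x48 blk=18 s=2: VC-HIT | VC [42]
  [7] addr=0xc4 blk=49 s=1: MISS | VC [42, 41]
  [8] addr=0xa9 blk=42 s=2: VC-HIT | VC [18, 41]
  [9] addr=0x32 blk=12 s=4: MISS | VC [18, 41]
  [10] addr=0x59 blk=22 s=6: MISS | VC [18, 41, 62]
  [11] addr=0x26 blk=9 s=1: MISS | VC [18, 41, 62, 49]
  [12] addr=0xd1 blk=52 s=4: MISS | VC [41, 62, 49, 12]
  [13] addr=0xd0 blk=52 s=4: L1-HIT | VC [41, 62, 49, 12]
  [14] addr=0x26 blk=9 s=1: L1-HIT | VC [41, 62, 49, 12]

MISSES = 9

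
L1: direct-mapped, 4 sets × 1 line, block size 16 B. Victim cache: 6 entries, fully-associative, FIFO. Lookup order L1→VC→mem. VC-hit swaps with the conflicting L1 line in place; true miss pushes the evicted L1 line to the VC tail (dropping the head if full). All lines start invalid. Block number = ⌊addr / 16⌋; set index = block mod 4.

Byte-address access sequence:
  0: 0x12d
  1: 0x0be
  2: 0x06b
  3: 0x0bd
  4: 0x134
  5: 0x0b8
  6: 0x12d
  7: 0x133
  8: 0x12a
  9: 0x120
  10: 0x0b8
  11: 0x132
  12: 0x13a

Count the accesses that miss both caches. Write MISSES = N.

  [0] addr=0x12d blk=18 s=2: MISS | VC []
  [1] addr=0xbe blk=11 s=3: MISS | VC []
  [2] addr=0x6b blk=6 s=2: MISS | VC [18]
  [3] addr=0xbd blk=11 s=3: L1-HIT | VC [18]
  [4] addr=0x134 blk=19 s=3: MISS | VC [18, 11]
  [5] addr=0xb8 blk=11 s=3: VC-HIT | VC [18, 19]
  [6] addr=0x12d blk=18 s=2: VC-HIT | VC [6, 19]
  [7] addr=0x133 blk=19 s=3: VC-HIT | VC [6, 11]
  [8] addr=0x12a blk=18 s=2: L1-HIT | VC [6, 11]
  [9] addr=0x120 blk=18 s=2: L1-HIT | VC [6, 11]
  [10] addr=0xb8 blk=11 s=3: VC-HIT | VC [6, 19]
  [11] addr=0x132 blk=19 s=3: VC-HIT | VC [6, 11]
  [12] addr=0x13a blk=19 s=3: L1-HIT | VC [6, 11]

MISSES = 4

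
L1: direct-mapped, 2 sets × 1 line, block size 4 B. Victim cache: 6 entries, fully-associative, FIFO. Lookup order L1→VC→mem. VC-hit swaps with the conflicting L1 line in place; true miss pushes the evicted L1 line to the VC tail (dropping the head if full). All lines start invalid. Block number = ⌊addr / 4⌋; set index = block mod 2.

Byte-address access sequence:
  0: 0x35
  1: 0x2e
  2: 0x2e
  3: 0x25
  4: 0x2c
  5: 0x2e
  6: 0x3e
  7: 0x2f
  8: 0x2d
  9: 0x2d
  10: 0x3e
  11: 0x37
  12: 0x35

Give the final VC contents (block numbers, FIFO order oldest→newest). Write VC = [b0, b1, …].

0: 0x35 (blk 13, set 1) → MISS  vc=[]
1: 0x2e (blk 11, set 1) → MISS  vc=[13]
2: 0x2e (blk 11, set 1) → L1-HIT  vc=[13]
3: 0x25 (blk 9, set 1) → MISS  vc=[13, 11]
4: 0x2c (blk 11, set 1) → VC-HIT  vc=[13, 9]
5: 0x2e (blk 11, set 1) → L1-HIT  vc=[13, 9]
6: 0x3e (blk 15, set 1) → MISS  vc=[13, 9, 11]
7: 0x2f (blk 11, set 1) → VC-HIT  vc=[13, 9, 15]
8: 0x2d (blk 11, set 1) → L1-HIT  vc=[13, 9, 15]
9: 0x2d (blk 11, set 1) → L1-HIT  vc=[13, 9, 15]
10: 0x3e (blk 15, set 1) → VC-HIT  vc=[13, 9, 11]
11: 0x37 (blk 13, set 1) → VC-HIT  vc=[15, 9, 11]
12: 0x35 (blk 13, set 1) → L1-HIT  vc=[15, 9, 11]

VC = [15, 9, 11]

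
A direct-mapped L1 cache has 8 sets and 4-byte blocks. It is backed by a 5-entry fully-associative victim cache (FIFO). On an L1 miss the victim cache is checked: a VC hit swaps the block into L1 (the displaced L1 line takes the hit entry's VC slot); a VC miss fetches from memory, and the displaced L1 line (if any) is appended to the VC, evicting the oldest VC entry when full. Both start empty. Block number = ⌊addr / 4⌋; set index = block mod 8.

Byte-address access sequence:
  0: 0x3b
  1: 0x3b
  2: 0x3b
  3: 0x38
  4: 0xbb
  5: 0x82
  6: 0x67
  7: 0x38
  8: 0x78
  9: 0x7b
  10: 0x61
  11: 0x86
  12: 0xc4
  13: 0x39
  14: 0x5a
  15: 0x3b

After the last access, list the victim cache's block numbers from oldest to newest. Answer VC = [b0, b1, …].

VC = [30, 32, 25, 33, 22]

#0 0x3b→b14/s6 MISS; vc=[]
#1 0x3b→b14/s6 L1-HIT; vc=[]
#2 0x3b→b14/s6 L1-HIT; vc=[]
#3 0x38→b14/s6 L1-HIT; vc=[]
#4 0xbb→b46/s6 MISS; vc=[14]
#5 0x82→b32/s0 MISS; vc=[14]
#6 0x67→b25/s1 MISS; vc=[14]
#7 0x38→b14/s6 VC-HIT; vc=[46]
#8 0x78→b30/s6 MISS; vc=[46,14]
#9 0x7b→b30/s6 L1-HIT; vc=[46,14]
#10 0x61→b24/s0 MISS; vc=[46,14,32]
#11 0x86→b33/s1 MISS; vc=[46,14,32,25]
#12 0xc4→b49/s1 MISS; vc=[46,14,32,25,33]
#13 0x39→b14/s6 VC-HIT; vc=[46,30,32,25,33]
#14 0x5a→b22/s6 MISS; vc=[30,32,25,33,14]
#15 0x3b→b14/s6 VC-HIT; vc=[30,32,25,33,22]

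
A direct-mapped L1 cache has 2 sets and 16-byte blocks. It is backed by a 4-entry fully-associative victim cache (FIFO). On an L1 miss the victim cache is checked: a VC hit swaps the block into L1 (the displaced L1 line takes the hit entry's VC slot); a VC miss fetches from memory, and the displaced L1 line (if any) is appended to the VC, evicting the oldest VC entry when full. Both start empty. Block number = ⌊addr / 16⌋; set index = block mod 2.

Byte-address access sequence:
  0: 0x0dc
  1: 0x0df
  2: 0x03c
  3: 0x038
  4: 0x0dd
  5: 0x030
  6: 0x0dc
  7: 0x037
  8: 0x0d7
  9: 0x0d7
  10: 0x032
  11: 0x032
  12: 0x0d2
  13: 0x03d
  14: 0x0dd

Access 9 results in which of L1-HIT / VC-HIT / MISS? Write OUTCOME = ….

#0 0xdc→b13/s1 MISS; vc=[]
#1 0xdf→b13/s1 L1-HIT; vc=[]
#2 0x3c→b3/s1 MISS; vc=[13]
#3 0x38→b3/s1 L1-HIT; vc=[13]
#4 0xdd→b13/s1 VC-HIT; vc=[3]
#5 0x30→b3/s1 VC-HIT; vc=[13]
#6 0xdc→b13/s1 VC-HIT; vc=[3]
#7 0x37→b3/s1 VC-HIT; vc=[13]
#8 0xd7→b13/s1 VC-HIT; vc=[3]
#9 0xd7→b13/s1 L1-HIT; vc=[3]
#10 0x32→b3/s1 VC-HIT; vc=[13]
#11 0x32→b3/s1 L1-HIT; vc=[13]
#12 0xd2→b13/s1 VC-HIT; vc=[3]
#13 0x3d→b3/s1 VC-HIT; vc=[13]
#14 0xdd→b13/s1 VC-HIT; vc=[3]

OUTCOME = L1-HIT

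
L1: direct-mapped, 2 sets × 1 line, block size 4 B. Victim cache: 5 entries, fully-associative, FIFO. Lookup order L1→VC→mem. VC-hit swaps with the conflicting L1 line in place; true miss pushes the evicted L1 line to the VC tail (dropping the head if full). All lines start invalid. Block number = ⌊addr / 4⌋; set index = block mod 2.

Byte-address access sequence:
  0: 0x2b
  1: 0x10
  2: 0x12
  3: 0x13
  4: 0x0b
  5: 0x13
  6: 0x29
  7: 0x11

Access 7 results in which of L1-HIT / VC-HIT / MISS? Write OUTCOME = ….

OUTCOME = VC-HIT

  [0] addr=0x2b blk=10 s=0: MISS | VC []
  [1] addr=0x10 blk=4 s=0: MISS | VC [10]
  [2] addr=0x12 blk=4 s=0: L1-HIT | VC [10]
  [3] addr=0x13 blk=4 s=0: L1-HIT | VC [10]
  [4] addr=0xb blk=2 s=0: MISS | VC [10, 4]
  [5] addr=0x13 blk=4 s=0: VC-HIT | VC [10, 2]
  [6] addr=0x29 blk=10 s=0: VC-HIT | VC [4, 2]
  [7] addr=0x11 blk=4 s=0: VC-HIT | VC [10, 2]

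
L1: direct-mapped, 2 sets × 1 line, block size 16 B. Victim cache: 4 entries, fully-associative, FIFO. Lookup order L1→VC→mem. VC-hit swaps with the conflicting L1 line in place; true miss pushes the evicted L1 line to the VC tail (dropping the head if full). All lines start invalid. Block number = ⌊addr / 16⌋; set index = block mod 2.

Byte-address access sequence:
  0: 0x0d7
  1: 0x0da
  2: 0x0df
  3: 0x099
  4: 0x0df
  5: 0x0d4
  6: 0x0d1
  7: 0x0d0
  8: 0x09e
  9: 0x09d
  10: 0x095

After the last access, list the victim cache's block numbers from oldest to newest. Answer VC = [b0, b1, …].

VC = [13]

0: 0xd7 (blk 13, set 1) → MISS  vc=[]
1: 0xda (blk 13, set 1) → L1-HIT  vc=[]
2: 0xdf (blk 13, set 1) → L1-HIT  vc=[]
3: 0x99 (blk 9, set 1) → MISS  vc=[13]
4: 0xdf (blk 13, set 1) → VC-HIT  vc=[9]
5: 0xd4 (blk 13, set 1) → L1-HIT  vc=[9]
6: 0xd1 (blk 13, set 1) → L1-HIT  vc=[9]
7: 0xd0 (blk 13, set 1) → L1-HIT  vc=[9]
8: 0x9e (blk 9, set 1) → VC-HIT  vc=[13]
9: 0x9d (blk 9, set 1) → L1-HIT  vc=[13]
10: 0x95 (blk 9, set 1) → L1-HIT  vc=[13]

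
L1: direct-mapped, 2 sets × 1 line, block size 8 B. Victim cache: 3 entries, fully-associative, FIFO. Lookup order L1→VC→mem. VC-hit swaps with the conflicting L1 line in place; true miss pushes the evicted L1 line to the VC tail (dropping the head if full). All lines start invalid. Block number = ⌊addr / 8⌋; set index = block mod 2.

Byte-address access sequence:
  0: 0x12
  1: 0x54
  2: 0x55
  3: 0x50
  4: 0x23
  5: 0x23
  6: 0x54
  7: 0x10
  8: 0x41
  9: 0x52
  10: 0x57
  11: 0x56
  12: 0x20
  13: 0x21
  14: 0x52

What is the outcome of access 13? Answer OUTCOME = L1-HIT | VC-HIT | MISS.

OUTCOME = L1-HIT

0: 0x12 (blk 2, set 0) → MISS  vc=[]
1: 0x54 (blk 10, set 0) → MISS  vc=[2]
2: 0x55 (blk 10, set 0) → L1-HIT  vc=[2]
3: 0x50 (blk 10, set 0) → L1-HIT  vc=[2]
4: 0x23 (blk 4, set 0) → MISS  vc=[2, 10]
5: 0x23 (blk 4, set 0) → L1-HIT  vc=[2, 10]
6: 0x54 (blk 10, set 0) → VC-HIT  vc=[2, 4]
7: 0x10 (blk 2, set 0) → VC-HIT  vc=[10, 4]
8: 0x41 (blk 8, set 0) → MISS  vc=[10, 4, 2]
9: 0x52 (blk 10, set 0) → VC-HIT  vc=[8, 4, 2]
10: 0x57 (blk 10, set 0) → L1-HIT  vc=[8, 4, 2]
11: 0x56 (blk 10, set 0) → L1-HIT  vc=[8, 4, 2]
12: 0x20 (blk 4, set 0) → VC-HIT  vc=[8, 10, 2]
13: 0x21 (blk 4, set 0) → L1-HIT  vc=[8, 10, 2]
14: 0x52 (blk 10, set 0) → VC-HIT  vc=[8, 4, 2]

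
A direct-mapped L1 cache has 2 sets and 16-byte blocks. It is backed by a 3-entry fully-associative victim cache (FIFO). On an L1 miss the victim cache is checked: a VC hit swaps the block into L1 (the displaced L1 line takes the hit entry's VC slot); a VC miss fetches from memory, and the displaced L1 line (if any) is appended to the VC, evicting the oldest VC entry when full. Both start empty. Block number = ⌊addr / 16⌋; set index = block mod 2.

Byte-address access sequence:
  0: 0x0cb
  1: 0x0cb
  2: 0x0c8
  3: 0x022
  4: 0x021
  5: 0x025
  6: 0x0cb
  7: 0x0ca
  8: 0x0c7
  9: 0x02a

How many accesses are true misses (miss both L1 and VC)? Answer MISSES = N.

MISSES = 2

#0 0xcb→b12/s0 MISS; vc=[]
#1 0xcb→b12/s0 L1-HIT; vc=[]
#2 0xc8→b12/s0 L1-HIT; vc=[]
#3 0x22→b2/s0 MISS; vc=[12]
#4 0x21→b2/s0 L1-HIT; vc=[12]
#5 0x25→b2/s0 L1-HIT; vc=[12]
#6 0xcb→b12/s0 VC-HIT; vc=[2]
#7 0xca→b12/s0 L1-HIT; vc=[2]
#8 0xc7→b12/s0 L1-HIT; vc=[2]
#9 0x2a→b2/s0 VC-HIT; vc=[12]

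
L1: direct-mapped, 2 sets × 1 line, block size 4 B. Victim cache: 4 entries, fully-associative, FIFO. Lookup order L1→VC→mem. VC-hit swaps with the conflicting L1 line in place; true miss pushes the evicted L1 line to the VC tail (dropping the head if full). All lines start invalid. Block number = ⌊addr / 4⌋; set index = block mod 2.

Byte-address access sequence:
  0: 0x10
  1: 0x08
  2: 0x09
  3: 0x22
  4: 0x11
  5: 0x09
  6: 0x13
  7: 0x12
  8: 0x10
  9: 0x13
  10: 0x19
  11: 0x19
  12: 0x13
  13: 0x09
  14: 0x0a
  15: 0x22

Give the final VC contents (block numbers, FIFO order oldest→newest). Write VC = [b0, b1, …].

  [0] addr=0x10 blk=4 s=0: MISS | VC []
  [1] addr=0x8 blk=2 s=0: MISS | VC [4]
  [2] addr=0x9 blk=2 s=0: L1-HIT | VC [4]
  [3] addr=0x22 blk=8 s=0: MISS | VC [4, 2]
  [4] addr=0x11 blk=4 s=0: VC-HIT | VC [8, 2]
  [5] addr=0x9 blk=2 s=0: VC-HIT | VC [8, 4]
  [6] addr=0x13 blk=4 s=0: VC-HIT | VC [8, 2]
  [7] addr=0x12 blk=4 s=0: L1-HIT | VC [8, 2]
  [8] addr=0x10 blk=4 s=0: L1-HIT | VC [8, 2]
  [9] addr=0x13 blk=4 s=0: L1-HIT | VC [8, 2]
  [10] addr=0x19 blk=6 s=0: MISS | VC [8, 2, 4]
  [11] addr=0x19 blk=6 s=0: L1-HIT | VC [8, 2, 4]
  [12] addr=0x13 blk=4 s=0: VC-HIT | VC [8, 2, 6]
  [13] addr=0x9 blk=2 s=0: VC-HIT | VC [8, 4, 6]
  [14] addr=0xa blk=2 s=0: L1-HIT | VC [8, 4, 6]
  [15] addr=0x22 blk=8 s=0: VC-HIT | VC [2, 4, 6]

VC = [2, 4, 6]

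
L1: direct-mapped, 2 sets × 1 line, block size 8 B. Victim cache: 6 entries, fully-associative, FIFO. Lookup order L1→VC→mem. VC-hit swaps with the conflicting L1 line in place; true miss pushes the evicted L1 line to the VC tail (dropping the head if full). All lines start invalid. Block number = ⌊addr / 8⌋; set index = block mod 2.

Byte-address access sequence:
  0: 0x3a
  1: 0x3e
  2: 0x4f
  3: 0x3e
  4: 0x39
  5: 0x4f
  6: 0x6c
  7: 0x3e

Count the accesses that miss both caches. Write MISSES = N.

0: 0x3a (blk 7, set 1) → MISS  vc=[]
1: 0x3e (blk 7, set 1) → L1-HIT  vc=[]
2: 0x4f (blk 9, set 1) → MISS  vc=[7]
3: 0x3e (blk 7, set 1) → VC-HIT  vc=[9]
4: 0x39 (blk 7, set 1) → L1-HIT  vc=[9]
5: 0x4f (blk 9, set 1) → VC-HIT  vc=[7]
6: 0x6c (blk 13, set 1) → MISS  vc=[7, 9]
7: 0x3e (blk 7, set 1) → VC-HIT  vc=[13, 9]

MISSES = 3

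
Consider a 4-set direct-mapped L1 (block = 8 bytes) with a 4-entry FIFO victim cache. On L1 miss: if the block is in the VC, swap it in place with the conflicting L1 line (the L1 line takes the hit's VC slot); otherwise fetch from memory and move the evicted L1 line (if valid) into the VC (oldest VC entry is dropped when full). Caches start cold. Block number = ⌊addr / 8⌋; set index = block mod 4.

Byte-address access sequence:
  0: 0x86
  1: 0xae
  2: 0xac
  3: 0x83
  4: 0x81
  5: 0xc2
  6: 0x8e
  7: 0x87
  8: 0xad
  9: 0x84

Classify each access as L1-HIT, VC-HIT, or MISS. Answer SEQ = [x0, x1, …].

SEQ = [MISS, MISS, L1-HIT, L1-HIT, L1-HIT, MISS, MISS, VC-HIT, VC-HIT, L1-HIT]

#0 0x86→b16/s0 MISS; vc=[]
#1 0xae→b21/s1 MISS; vc=[]
#2 0xac→b21/s1 L1-HIT; vc=[]
#3 0x83→b16/s0 L1-HIT; vc=[]
#4 0x81→b16/s0 L1-HIT; vc=[]
#5 0xc2→b24/s0 MISS; vc=[16]
#6 0x8e→b17/s1 MISS; vc=[16,21]
#7 0x87→b16/s0 VC-HIT; vc=[24,21]
#8 0xad→b21/s1 VC-HIT; vc=[24,17]
#9 0x84→b16/s0 L1-HIT; vc=[24,17]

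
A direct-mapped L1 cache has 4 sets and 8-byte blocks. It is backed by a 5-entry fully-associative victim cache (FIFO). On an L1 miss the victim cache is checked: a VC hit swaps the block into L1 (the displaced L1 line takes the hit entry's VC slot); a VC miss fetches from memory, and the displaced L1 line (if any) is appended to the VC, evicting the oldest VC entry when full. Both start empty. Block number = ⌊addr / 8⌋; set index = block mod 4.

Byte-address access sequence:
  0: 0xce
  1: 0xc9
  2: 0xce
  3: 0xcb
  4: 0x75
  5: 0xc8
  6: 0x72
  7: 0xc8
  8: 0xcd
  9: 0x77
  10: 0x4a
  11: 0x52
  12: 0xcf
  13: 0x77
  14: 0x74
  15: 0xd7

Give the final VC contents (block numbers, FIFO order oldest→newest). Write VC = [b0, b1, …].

  [0] addr=0xce blk=25 s=1: MISS | VC []
  [1] addr=0xc9 blk=25 s=1: L1-HIT | VC []
  [2] addr=0xce blk=25 s=1: L1-HIT | VC []
  [3] addr=0xcb blk=25 s=1: L1-HIT | VC []
  [4] addr=0x75 blk=14 s=2: MISS | VC []
  [5] addr=0xc8 blk=25 s=1: L1-HIT | VC []
  [6] addr=0x72 blk=14 s=2: L1-HIT | VC []
  [7] addr=0xc8 blk=25 s=1: L1-HIT | VC []
  [8] addr=0xcd blk=25 s=1: L1-HIT | VC []
  [9] addr=0x77 blk=14 s=2: L1-HIT | VC []
  [10] addr=0x4a blk=9 s=1: MISS | VC [25]
  [11] addr=0x52 blk=10 s=2: MISS | VC [25, 14]
  [12] addr=0xcf blk=25 s=1: VC-HIT | VC [9, 14]
  [13] addr=0x77 blk=14 s=2: VC-HIT | VC [9, 10]
  [14] addr=0x74 blk=14 s=2: L1-HIT | VC [9, 10]
  [15] addr=0xd7 blk=26 s=2: MISS | VC [9, 10, 14]

VC = [9, 10, 14]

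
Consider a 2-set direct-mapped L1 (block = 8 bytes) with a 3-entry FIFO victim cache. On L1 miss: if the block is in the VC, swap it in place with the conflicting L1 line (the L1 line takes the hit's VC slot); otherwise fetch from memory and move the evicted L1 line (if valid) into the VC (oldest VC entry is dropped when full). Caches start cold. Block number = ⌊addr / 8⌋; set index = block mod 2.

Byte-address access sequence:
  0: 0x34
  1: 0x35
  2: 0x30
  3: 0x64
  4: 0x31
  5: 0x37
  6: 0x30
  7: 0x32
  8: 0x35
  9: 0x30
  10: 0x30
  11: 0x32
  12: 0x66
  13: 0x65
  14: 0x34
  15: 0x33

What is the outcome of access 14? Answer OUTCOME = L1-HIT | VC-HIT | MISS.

#0 0x34→b6/s0 MISS; vc=[]
#1 0x35→b6/s0 L1-HIT; vc=[]
#2 0x30→b6/s0 L1-HIT; vc=[]
#3 0x64→b12/s0 MISS; vc=[6]
#4 0x31→b6/s0 VC-HIT; vc=[12]
#5 0x37→b6/s0 L1-HIT; vc=[12]
#6 0x30→b6/s0 L1-HIT; vc=[12]
#7 0x32→b6/s0 L1-HIT; vc=[12]
#8 0x35→b6/s0 L1-HIT; vc=[12]
#9 0x30→b6/s0 L1-HIT; vc=[12]
#10 0x30→b6/s0 L1-HIT; vc=[12]
#11 0x32→b6/s0 L1-HIT; vc=[12]
#12 0x66→b12/s0 VC-HIT; vc=[6]
#13 0x65→b12/s0 L1-HIT; vc=[6]
#14 0x34→b6/s0 VC-HIT; vc=[12]
#15 0x33→b6/s0 L1-HIT; vc=[12]

OUTCOME = VC-HIT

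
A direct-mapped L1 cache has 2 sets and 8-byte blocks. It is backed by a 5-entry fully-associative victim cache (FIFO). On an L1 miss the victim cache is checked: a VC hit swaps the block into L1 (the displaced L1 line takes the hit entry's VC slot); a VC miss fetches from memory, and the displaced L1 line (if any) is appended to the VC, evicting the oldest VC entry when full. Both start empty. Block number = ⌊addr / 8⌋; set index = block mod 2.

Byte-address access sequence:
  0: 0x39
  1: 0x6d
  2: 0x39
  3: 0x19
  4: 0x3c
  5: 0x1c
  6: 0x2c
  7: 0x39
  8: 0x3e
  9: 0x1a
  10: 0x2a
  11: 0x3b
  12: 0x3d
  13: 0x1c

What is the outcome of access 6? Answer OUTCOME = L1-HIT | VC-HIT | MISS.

OUTCOME = MISS

  [0] addr=0x39 blk=7 s=1: MISS | VC []
  [1] addr=0x6d blk=13 s=1: MISS | VC [7]
  [2] addr=0x39 blk=7 s=1: VC-HIT | VC [13]
  [3] addr=0x19 blk=3 s=1: MISS | VC [13, 7]
  [4] addr=0x3c blk=7 s=1: VC-HIT | VC [13, 3]
  [5] addr=0x1c blk=3 s=1: VC-HIT | VC [13, 7]
  [6] addr=0x2c blk=5 s=1: MISS | VC [13, 7, 3]
  [7] addr=0x39 blk=7 s=1: VC-HIT | VC [13, 5, 3]
  [8] addr=0x3e blk=7 s=1: L1-HIT | VC [13, 5, 3]
  [9] addr=0x1a blk=3 s=1: VC-HIT | VC [13, 5, 7]
  [10] addr=0x2a blk=5 s=1: VC-HIT | VC [13, 3, 7]
  [11] addr=0x3b blk=7 s=1: VC-HIT | VC [13, 3, 5]
  [12] addr=0x3d blk=7 s=1: L1-HIT | VC [13, 3, 5]
  [13] addr=0x1c blk=3 s=1: VC-HIT | VC [13, 7, 5]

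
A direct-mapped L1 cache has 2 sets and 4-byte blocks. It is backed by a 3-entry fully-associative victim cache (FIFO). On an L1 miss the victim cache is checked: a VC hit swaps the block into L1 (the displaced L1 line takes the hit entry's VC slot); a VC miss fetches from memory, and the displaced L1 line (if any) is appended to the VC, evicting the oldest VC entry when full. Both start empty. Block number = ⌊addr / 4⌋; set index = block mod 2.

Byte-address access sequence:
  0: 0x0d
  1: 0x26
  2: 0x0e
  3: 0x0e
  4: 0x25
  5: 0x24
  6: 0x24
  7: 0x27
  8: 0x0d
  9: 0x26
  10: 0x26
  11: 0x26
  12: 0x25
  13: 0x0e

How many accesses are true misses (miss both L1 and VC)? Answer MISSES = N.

  [0] addr=0xd blk=3 s=1: MISS | VC []
  [1] addr=0x26 blk=9 s=1: MISS | VC [3]
  [2] addr=0xe blk=3 s=1: VC-HIT | VC [9]
  [3] addr=0xe blk=3 s=1: L1-HIT | VC [9]
  [4] addr=0x25 blk=9 s=1: VC-HIT | VC [3]
  [5] addr=0x24 blk=9 s=1: L1-HIT | VC [3]
  [6] addr=0x24 blk=9 s=1: L1-HIT | VC [3]
  [7] addr=0x27 blk=9 s=1: L1-HIT | VC [3]
  [8] addr=0xd blk=3 s=1: VC-HIT | VC [9]
  [9] addr=0x26 blk=9 s=1: VC-HIT | VC [3]
  [10] addr=0x26 blk=9 s=1: L1-HIT | VC [3]
  [11] addr=0x26 blk=9 s=1: L1-HIT | VC [3]
  [12] addr=0x25 blk=9 s=1: L1-HIT | VC [3]
  [13] addr=0xe blk=3 s=1: VC-HIT | VC [9]

MISSES = 2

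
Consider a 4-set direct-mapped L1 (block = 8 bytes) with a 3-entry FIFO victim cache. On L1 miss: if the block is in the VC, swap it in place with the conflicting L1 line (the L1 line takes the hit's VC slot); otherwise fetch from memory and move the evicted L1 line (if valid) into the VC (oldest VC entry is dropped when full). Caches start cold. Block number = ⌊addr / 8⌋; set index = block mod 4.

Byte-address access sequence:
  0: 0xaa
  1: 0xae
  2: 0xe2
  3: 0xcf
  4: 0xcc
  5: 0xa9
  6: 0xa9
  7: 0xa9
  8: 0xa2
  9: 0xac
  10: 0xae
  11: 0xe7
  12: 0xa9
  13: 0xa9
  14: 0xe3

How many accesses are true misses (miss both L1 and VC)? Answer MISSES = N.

  [0] addr=0xaa blk=21 s=1: MISS | VC []
  [1] addr=0xae blk=21 s=1: L1-HIT | VC []
  [2] addr=0xe2 blk=28 s=0: MISS | VC []
  [3] addr=0xcf blk=25 s=1: MISS | VC [21]
  [4] addr=0xcc blk=25 s=1: L1-HIT | VC [21]
  [5] addr=0xa9 blk=21 s=1: VC-HIT | VC [25]
  [6] addr=0xa9 blk=21 s=1: L1-HIT | VC [25]
  [7] addr=0xa9 blk=21 s=1: L1-HIT | VC [25]
  [8] addr=0xa2 blk=20 s=0: MISS | VC [25, 28]
  [9] addr=0xac blk=21 s=1: L1-HIT | VC [25, 28]
  [10] addr=0xae blk=21 s=1: L1-HIT | VC [25, 28]
  [11] addr=0xe7 blk=28 s=0: VC-HIT | VC [25, 20]
  [12] addr=0xa9 blk=21 s=1: L1-HIT | VC [25, 20]
  [13] addr=0xa9 blk=21 s=1: L1-HIT | VC [25, 20]
  [14] addr=0xe3 blk=28 s=0: L1-HIT | VC [25, 20]

MISSES = 4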